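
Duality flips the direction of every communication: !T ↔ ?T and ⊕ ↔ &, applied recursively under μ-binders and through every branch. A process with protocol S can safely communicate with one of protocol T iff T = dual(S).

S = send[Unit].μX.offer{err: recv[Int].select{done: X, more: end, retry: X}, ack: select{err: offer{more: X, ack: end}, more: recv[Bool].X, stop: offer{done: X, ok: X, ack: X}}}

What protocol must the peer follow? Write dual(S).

send[Unit] → recv[Unit]
  μX → μX  (binder kept)
    offer{err,ack} → select{err,ack}  (offer→select)
      [err]
        recv[Int] → send[Int]
          select{done,more,retry} → offer{done,more,retry}  (select→offer)
            [done]
              X ↦ X
            [more]
              end ↦ end
            [retry]
              X ↦ X
      [ack]
        select{err,more,stop} → offer{err,more,stop}  (select→offer)
          [err]
            offer{more,ack} → select{more,ack}  (offer→select)
              [more]
                X ↦ X
              [ack]
                end ↦ end
          [more]
            recv[Bool] → send[Bool]
              X ↦ X
          [stop]
            offer{done,ok,ack} → select{done,ok,ack}  (offer→select)
              [done]
                X ↦ X
              [ok]
                X ↦ X
              [ack]
                X ↦ X

recv[Unit].μX.select{err: send[Int].offer{done: X, more: end, retry: X}, ack: offer{err: select{more: X, ack: end}, more: send[Bool].X, stop: select{done: X, ok: X, ack: X}}}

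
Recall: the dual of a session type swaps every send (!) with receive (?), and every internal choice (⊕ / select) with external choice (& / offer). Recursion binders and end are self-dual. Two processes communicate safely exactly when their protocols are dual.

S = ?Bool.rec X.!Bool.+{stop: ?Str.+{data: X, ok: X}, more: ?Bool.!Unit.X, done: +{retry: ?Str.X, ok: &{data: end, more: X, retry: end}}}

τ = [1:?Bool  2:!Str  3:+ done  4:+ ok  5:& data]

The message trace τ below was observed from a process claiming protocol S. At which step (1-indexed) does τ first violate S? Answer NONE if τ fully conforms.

2

step 1: ?Bool  match  residual = rec X.…
step 2: got !Str, protocol expects !Bool  ✗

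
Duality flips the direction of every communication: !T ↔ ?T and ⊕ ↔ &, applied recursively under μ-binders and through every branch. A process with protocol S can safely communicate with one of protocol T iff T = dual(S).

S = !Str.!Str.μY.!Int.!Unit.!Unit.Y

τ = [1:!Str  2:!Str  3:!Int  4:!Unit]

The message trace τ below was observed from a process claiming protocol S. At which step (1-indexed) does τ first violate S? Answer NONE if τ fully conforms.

NONE

step 1: !Str  match  cont: !Str.μY.…
step 2: !Str  match  cont: μY.…
step 3: !Int  match  cont: !Unit.!Unit.μY.…
step 4: !Unit  match  cont: !Unit.μY.…
all 4 steps conform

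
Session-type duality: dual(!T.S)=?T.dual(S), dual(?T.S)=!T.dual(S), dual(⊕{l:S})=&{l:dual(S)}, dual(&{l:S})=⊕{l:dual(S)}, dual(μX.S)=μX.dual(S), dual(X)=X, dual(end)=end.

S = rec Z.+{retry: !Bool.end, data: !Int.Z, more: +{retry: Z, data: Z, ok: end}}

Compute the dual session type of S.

rec Z.&{retry: ?Bool.end, data: ?Int.Z, more: &{retry: Z, data: Z, ok: end}}

rec Z → rec Z  (binder kept)
  +{retry,data,more} → &{retry,data,more}  (⊕→&)
    • retry:
      !Bool → ?Bool
        end ↦ end
    • data:
      !Int → ?Int
        Z ↦ Z
    • more:
      +{retry,data,ok} → &{retry,data,ok}  (⊕→&)
        • retry:
          Z ↦ Z
        • data:
          Z ↦ Z
        • ok:
          end ↦ end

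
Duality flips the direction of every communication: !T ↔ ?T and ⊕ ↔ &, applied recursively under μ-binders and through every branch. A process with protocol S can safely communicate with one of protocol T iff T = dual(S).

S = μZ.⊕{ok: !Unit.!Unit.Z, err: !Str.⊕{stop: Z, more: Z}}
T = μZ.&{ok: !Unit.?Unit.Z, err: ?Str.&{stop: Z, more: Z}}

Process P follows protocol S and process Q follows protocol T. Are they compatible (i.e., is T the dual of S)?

μZ ‖ μZ  match (rec unchanged)
  ⊕{ok,err} ‖ &{ok,err}  match label sets agree
    • ok:
      !Unit ‖ !Unit  ✗ same direction on both sides — not dual

NO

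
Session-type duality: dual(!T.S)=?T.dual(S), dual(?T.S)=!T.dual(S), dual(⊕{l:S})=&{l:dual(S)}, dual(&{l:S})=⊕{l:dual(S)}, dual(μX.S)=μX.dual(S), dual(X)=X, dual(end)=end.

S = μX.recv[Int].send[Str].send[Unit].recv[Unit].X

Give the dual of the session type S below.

μX ↦ μX  (binder kept)
  recv[Int] ↦ send[Int]
    send[Str] ↦ recv[Str]
      send[Unit] ↦ recv[Unit]
        recv[Unit] ↦ send[Unit]
          dual(X) = X

μX.send[Int].recv[Str].recv[Unit].send[Unit].X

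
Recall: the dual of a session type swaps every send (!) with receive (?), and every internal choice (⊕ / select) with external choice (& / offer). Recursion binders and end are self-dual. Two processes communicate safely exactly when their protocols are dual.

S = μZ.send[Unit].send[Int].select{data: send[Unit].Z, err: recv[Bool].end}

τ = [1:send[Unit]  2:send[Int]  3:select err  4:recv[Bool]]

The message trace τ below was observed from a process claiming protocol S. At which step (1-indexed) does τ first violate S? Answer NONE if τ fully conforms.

[1] send[Unit]  ok  state: send[Int].select{data: send[Unit].μZ.…, err: recv[Bool].end}
[2] send[Int]  ok  state: select{data: send[Unit].μZ.…, err: recv[Bool].end}
[3] select err  ok  state: recv[Bool].end
[4] recv[Bool]  ok  state: end
τ conforms to S (length 4)

NONE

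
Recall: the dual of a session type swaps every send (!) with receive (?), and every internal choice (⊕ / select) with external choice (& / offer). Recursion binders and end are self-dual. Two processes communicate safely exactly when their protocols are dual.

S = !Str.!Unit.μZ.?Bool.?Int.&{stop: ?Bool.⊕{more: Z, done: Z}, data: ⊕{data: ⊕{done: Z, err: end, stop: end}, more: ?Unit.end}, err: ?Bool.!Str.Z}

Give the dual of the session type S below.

!Str ↦ ?Str
  !Unit ↦ ?Unit
    μZ ↦ μZ  (μ self-dual)
      ?Bool ↦ !Bool
        ?Int ↦ !Int
          &{stop,data,err} ↦ ⊕{stop,data,err}  (offer→select)
            • stop:
              ?Bool ↦ !Bool
                ⊕{more,done} ↦ &{more,done}  (select→offer)
                  • more:
                    Z self-dual
                  • done:
                    Z self-dual
            • data:
              ⊕{data,more} ↦ &{data,more}  (select→offer)
                • data:
                  ⊕{done,err,stop} ↦ &{done,err,stop}  (select→offer)
                    • done:
                      Z self-dual
                    • err:
                      end self-dual
                    • stop:
                      end self-dual
                • more:
                  ?Unit ↦ !Unit
                    end self-dual
            • err:
              ?Bool ↦ !Bool
                !Str ↦ ?Str
                  Z self-dual

?Str.?Unit.μZ.!Bool.!Int.⊕{stop: !Bool.&{more: Z, done: Z}, data: &{data: &{done: Z, err: end, stop: end}, more: !Unit.end}, err: !Bool.?Str.Z}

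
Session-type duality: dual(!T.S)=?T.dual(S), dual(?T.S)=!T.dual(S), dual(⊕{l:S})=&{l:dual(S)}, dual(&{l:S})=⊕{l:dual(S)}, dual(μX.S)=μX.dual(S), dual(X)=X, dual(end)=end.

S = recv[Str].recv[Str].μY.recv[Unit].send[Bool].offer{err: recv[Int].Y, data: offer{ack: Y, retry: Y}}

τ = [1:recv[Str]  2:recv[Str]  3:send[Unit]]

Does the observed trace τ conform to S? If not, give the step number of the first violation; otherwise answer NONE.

[1] recv[Str]  match  state: recv[Str].μY.…
[2] recv[Str]  match  state: μY.…
[3] got send[Unit], protocol expects recv[Unit]  ✗

3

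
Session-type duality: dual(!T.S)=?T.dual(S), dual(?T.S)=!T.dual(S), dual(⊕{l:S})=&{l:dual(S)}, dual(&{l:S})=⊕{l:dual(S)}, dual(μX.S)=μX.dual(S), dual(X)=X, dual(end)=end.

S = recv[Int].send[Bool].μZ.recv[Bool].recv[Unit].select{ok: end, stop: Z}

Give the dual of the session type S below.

recv[Int] → send[Int]
  send[Bool] → recv[Bool]
    μZ → μZ  (μ self-dual)
      recv[Bool] → send[Bool]
        recv[Unit] → send[Unit]
          select{ok,stop} → offer{ok,stop}  (⊕→&)
            • ok:
              end self-dual
            • stop:
              Z self-dual

send[Int].recv[Bool].μZ.send[Bool].send[Unit].offer{ok: end, stop: Z}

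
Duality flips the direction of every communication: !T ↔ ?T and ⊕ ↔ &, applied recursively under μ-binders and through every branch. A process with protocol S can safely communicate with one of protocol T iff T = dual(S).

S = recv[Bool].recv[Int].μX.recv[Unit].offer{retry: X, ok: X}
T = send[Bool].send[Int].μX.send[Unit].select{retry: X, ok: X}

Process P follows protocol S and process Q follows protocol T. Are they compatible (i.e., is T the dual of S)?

YES

recv[Bool] ‖ send[Bool]  ✓
  recv[Int] ‖ send[Int]  ✓
    μX ‖ μX  ✓ (μ self-dual)
      recv[Unit] ‖ send[Unit]  ✓
        offer{retry,ok} ‖ select{retry,ok}  ✓ labels match
          • retry:
            X ‖ X  ✓
          • ok:
            X ‖ X  ✓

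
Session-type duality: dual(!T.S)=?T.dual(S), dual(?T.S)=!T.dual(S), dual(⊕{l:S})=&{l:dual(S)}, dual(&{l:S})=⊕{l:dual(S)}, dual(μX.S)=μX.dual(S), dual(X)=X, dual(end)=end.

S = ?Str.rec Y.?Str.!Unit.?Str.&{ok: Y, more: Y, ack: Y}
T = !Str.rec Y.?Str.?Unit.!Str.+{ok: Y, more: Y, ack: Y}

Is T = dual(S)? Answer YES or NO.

?Str ‖ !Str  match
  rec Y ‖ rec Y  match (rec unchanged)
    ?Str ‖ ?Str  ✗ same direction on both sides — not dual

NO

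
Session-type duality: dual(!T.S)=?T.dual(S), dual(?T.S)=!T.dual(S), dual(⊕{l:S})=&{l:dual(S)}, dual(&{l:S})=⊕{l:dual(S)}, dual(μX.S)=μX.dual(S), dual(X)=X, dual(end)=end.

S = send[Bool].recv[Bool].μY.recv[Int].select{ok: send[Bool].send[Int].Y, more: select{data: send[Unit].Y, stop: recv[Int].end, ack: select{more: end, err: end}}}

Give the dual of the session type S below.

recv[Bool].send[Bool].μY.send[Int].offer{ok: recv[Bool].recv[Int].Y, more: offer{data: recv[Unit].Y, stop: send[Int].end, ack: offer{more: end, err: end}}}

send[Bool] ↦ recv[Bool]
  recv[Bool] ↦ send[Bool]
    μY ↦ μY  (rec unchanged)
      recv[Int] ↦ send[Int]
        select{ok,more} ↦ offer{ok,more}  (⊕→&)
          [ok]
            send[Bool] ↦ recv[Bool]
              send[Int] ↦ recv[Int]
                Y self-dual
          [more]
            select{data,stop,ack} ↦ offer{data,stop,ack}  (⊕→&)
              [data]
                send[Unit] ↦ recv[Unit]
                  Y self-dual
              [stop]
                recv[Int] ↦ send[Int]
                  end self-dual
              [ack]
                select{more,err} ↦ offer{more,err}  (⊕→&)
                  [more]
                    end self-dual
                  [err]
                    end self-dual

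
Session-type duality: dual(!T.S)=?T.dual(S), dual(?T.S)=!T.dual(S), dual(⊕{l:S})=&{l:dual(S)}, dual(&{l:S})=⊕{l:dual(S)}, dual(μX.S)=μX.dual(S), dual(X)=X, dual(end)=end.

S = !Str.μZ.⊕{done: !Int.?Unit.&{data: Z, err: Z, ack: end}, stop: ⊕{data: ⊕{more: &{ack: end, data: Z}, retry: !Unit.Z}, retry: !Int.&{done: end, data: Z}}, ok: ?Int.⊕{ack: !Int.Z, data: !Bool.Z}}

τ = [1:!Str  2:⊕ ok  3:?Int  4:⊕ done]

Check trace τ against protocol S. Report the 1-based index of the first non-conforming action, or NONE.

step 1: !Str  match  cont: μZ.…
step 2: ⊕ ok  match  cont: ?Int.⊕{ack: !Int.μZ.…, data: !Bool.μZ.…}
step 3: ?Int  match  cont: ⊕{ack: !Int.μZ.…, data: !Bool.μZ.…}
step 4: got ⊕ done, protocol expects ⊕ ack or ⊕ data  ✗

4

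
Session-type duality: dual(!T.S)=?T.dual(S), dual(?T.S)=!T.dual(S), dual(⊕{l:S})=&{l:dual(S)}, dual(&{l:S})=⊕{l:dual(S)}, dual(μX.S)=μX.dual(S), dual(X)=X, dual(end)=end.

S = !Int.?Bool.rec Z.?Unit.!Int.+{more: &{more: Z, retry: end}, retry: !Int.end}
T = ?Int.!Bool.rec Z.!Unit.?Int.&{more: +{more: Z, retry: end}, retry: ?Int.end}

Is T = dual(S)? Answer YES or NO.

!Int vs ?Int  match
  ?Bool vs !Bool  match
    rec Z vs rec Z  match (rec unchanged)
      ?Unit vs !Unit  match
        !Int vs ?Int  match
          +{more,retry} vs &{more,retry}  match same labels
            case more:
              &{more,retry} vs +{more,retry}  match same labels
                case more:
                  Z vs Z  match
                case retry:
                  end vs end  match
            case retry:
              !Int vs ?Int  match
                end vs end  match

YES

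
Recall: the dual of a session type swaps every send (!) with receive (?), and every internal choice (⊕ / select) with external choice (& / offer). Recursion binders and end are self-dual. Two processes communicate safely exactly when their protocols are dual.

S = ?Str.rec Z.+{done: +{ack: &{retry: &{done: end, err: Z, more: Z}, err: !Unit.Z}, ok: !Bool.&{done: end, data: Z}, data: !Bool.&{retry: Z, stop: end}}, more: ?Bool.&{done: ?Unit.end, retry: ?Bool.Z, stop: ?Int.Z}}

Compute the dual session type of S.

?Str = !Str
  rec Z = rec Z  (μ self-dual)
    +{done,more} = &{done,more}  (select→offer)
      • done:
        +{ack,ok,data} = &{ack,ok,data}  (select→offer)
          • ack:
            &{retry,err} = +{retry,err}  (external→internal)
              • retry:
                &{done,err,more} = +{done,err,more}  (external→internal)
                  • done:
                    end ↦ end
                  • err:
                    Z ↦ Z
                  • more:
                    Z ↦ Z
              • err:
                !Unit = ?Unit
                  Z ↦ Z
          • ok:
            !Bool = ?Bool
              &{done,data} = +{done,data}  (external→internal)
                • done:
                  end ↦ end
                • data:
                  Z ↦ Z
          • data:
            !Bool = ?Bool
              &{retry,stop} = +{retry,stop}  (external→internal)
                • retry:
                  Z ↦ Z
                • stop:
                  end ↦ end
      • more:
        ?Bool = !Bool
          &{done,retry,stop} = +{done,retry,stop}  (external→internal)
            • done:
              ?Unit = !Unit
                end ↦ end
            • retry:
              ?Bool = !Bool
                Z ↦ Z
            • stop:
              ?Int = !Int
                Z ↦ Z

!Str.rec Z.&{done: &{ack: +{retry: +{done: end, err: Z, more: Z}, err: ?Unit.Z}, ok: ?Bool.+{done: end, data: Z}, data: ?Bool.+{retry: Z, stop: end}}, more: !Bool.+{done: !Unit.end, retry: !Bool.Z, stop: !Int.Z}}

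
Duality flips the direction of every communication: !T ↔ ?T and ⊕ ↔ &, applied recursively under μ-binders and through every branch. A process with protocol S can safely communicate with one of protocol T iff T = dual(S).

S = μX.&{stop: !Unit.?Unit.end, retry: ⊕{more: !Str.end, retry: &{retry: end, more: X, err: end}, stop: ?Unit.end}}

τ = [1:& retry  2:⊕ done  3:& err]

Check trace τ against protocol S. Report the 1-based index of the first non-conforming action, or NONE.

2

[1] & retry  ok  residual = ⊕{more: !Str.end, retry: &{retry: end, more: μX.…, err: end}, stop: ?Unit.end}
[2] got ⊕ done, protocol expects ⊕ more or ⊕ retry or ⊕ stop  ✗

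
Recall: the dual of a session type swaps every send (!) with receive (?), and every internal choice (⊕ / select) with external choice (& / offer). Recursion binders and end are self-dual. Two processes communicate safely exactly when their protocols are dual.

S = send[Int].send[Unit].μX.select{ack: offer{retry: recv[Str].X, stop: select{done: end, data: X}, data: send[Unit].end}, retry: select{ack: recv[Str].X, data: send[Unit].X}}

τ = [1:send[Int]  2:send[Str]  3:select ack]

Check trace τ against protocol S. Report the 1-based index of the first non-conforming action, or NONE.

@1 send[Int]  ✓  state: send[Unit].μX.…
@2 got send[Str], protocol expects send[Unit]  ✗

2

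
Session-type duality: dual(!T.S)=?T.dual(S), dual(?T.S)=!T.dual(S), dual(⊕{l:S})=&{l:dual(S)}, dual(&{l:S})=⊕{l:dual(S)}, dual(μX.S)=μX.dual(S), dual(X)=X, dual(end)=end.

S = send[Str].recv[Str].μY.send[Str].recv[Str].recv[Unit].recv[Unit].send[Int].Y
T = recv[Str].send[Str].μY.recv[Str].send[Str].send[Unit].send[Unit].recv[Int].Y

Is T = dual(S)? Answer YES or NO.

YES

send[Str] vs recv[Str]  match
  recv[Str] vs send[Str]  match
    μY vs μY  match (μ self-dual)
      send[Str] vs recv[Str]  match
        recv[Str] vs send[Str]  match
          recv[Unit] vs send[Unit]  match
            recv[Unit] vs send[Unit]  match
              send[Int] vs recv[Int]  match
                Y vs Y  match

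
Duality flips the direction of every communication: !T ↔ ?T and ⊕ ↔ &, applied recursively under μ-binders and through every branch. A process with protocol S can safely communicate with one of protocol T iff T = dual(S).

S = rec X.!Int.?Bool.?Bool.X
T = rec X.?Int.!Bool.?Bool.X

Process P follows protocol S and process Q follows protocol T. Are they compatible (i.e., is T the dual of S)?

rec X vs rec X  ✓ (rec unchanged)
  !Int vs ?Int  ✓
    ?Bool vs !Bool  ✓
      ?Bool vs ?Bool  ✗ same direction on both sides — not dual

NO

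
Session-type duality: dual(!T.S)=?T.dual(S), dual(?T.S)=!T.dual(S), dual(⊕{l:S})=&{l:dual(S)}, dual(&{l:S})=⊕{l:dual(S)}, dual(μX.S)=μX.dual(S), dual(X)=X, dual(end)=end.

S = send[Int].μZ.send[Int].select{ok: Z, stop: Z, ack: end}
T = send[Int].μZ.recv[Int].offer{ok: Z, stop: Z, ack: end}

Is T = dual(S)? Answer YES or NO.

NO

send[Int] | send[Int]  ✗ same direction on both sides — not dual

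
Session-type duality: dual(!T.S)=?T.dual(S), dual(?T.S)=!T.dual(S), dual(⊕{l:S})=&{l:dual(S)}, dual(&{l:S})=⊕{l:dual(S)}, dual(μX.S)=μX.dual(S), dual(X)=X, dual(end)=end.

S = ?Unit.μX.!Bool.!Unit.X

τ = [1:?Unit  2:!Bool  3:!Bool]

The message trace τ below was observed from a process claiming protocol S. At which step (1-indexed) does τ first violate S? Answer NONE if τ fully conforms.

@1 ?Unit  match  state: μX.…
@2 !Bool  match  state: !Unit.μX.…
@3 got !Bool, protocol expects !Unit  ✗

3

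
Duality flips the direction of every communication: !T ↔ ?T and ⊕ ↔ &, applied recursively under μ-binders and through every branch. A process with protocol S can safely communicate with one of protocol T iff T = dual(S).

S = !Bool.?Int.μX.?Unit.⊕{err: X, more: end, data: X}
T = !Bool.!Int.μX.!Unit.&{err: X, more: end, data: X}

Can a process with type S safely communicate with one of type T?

!Bool ‖ !Bool  ✗ same direction on both sides — not dual

NO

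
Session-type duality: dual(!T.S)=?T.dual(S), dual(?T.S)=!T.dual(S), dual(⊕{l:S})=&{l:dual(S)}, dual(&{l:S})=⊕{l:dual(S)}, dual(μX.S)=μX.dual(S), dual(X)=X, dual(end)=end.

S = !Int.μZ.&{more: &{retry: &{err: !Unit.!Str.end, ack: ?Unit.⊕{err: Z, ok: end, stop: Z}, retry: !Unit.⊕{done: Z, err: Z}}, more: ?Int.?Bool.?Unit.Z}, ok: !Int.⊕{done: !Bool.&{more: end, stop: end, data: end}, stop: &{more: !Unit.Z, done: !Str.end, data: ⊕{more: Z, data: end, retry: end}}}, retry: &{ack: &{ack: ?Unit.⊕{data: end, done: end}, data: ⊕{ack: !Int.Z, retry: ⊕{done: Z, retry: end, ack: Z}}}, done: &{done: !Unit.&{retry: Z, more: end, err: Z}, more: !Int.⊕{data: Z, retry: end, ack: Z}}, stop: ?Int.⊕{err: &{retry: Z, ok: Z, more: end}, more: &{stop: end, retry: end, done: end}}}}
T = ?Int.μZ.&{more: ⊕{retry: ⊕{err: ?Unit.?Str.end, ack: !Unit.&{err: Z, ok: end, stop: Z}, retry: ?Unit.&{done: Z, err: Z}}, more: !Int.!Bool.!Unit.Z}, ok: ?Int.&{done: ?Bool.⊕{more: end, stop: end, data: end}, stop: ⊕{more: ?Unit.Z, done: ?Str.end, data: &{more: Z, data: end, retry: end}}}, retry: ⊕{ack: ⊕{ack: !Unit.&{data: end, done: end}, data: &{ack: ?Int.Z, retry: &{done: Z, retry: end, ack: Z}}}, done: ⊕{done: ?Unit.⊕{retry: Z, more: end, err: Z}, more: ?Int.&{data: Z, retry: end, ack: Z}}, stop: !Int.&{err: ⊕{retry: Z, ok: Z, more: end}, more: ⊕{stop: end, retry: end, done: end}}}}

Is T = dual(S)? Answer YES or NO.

NO

!Int | ?Int  match
  μZ | μZ  match (μ self-dual)
    &{more,ok,retry} | &{more,ok,retry}  ✗ choice polarity not flipped — not dual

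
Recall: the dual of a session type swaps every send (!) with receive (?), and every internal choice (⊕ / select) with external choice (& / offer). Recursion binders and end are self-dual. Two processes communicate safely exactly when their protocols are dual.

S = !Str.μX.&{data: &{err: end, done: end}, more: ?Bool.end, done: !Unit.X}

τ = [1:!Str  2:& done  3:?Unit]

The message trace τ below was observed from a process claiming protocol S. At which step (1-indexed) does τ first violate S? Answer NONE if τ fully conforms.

3

[1] !Str  match  state: μX.…
[2] & done  match  state: !Unit.μX.…
[3] got ?Unit, protocol expects !Unit  ✗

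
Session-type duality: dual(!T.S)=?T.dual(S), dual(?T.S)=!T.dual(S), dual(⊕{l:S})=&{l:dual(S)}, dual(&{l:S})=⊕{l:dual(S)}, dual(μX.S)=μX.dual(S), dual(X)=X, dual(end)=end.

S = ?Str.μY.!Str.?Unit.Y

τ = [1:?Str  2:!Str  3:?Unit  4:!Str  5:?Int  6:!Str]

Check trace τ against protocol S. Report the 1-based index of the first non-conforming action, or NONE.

@1 ?Str  ok  residual = μY.…
@2 !Str  ok  residual = ?Unit.μY.…
@3 ?Unit  ok  residual = μY.…
@4 !Str  ok  residual = ?Unit.μY.…
@5 got ?Int, protocol expects ?Unit  ✗

5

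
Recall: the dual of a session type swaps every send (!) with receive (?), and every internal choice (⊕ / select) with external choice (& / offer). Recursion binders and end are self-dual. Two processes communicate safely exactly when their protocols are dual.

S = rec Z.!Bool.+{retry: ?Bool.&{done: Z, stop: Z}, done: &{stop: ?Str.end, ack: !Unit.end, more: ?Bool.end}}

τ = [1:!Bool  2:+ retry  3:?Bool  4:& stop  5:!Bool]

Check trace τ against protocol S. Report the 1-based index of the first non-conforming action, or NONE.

step 1: !Bool  ok  state: +{retry: ?Bool.&{done: rec Z.…, stop: rec Z.…}, done: &{stop: ?Str.end, ack: !Unit.end, more: ?Bool.end}}
step 2: + retry  ok  state: ?Bool.&{done: rec Z.…, stop: rec Z.…}
step 3: ?Bool  ok  state: &{done: rec Z.…, stop: rec Z.…}
step 4: & stop  ok  state: rec Z.…
step 5: !Bool  ok  state: +{retry: ?Bool.&{done: rec Z.…, stop: rec Z.…}, done: &{stop: ?Str.end, ack: !Unit.end, more: ?Bool.end}}
trace exhausted — no violation

NONE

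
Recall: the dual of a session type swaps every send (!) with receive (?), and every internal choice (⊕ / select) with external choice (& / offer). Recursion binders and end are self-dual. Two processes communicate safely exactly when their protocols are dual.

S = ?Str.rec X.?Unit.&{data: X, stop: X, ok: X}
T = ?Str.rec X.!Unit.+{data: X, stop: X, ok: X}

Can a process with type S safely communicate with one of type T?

NO

?Str ‖ ?Str  ✗ same direction on both sides — not dual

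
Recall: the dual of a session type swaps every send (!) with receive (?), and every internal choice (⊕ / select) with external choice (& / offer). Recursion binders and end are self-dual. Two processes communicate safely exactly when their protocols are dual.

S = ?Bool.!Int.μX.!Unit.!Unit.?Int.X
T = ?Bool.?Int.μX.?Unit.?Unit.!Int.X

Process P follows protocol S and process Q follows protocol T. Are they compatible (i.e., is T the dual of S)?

NO

?Bool ‖ ?Bool  ✗ same direction on both sides — not dual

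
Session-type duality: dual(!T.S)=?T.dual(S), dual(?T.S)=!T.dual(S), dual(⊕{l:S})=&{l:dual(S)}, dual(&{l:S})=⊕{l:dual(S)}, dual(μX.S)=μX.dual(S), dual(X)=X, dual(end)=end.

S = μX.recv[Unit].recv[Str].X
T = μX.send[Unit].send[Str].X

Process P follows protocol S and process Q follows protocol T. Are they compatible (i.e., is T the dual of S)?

YES

μX | μX  ✓ (μ self-dual)
  recv[Unit] | send[Unit]  ✓
    recv[Str] | send[Str]  ✓
      X | X  ✓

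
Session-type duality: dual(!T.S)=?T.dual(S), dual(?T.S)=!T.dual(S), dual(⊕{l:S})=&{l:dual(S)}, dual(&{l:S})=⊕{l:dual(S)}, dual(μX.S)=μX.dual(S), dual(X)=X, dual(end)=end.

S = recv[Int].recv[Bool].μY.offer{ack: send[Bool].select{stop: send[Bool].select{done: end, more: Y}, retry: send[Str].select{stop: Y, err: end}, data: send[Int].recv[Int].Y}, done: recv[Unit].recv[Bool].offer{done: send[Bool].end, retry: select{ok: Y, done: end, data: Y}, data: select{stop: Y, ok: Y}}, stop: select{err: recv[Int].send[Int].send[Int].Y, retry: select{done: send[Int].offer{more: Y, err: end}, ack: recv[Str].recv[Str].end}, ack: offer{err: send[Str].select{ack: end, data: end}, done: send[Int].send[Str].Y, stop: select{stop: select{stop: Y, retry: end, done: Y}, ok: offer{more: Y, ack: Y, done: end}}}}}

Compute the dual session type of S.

recv[Int] = send[Int]
  recv[Bool] = send[Bool]
    μY = μY  (rec unchanged)
      offer{ack,done,stop} = select{ack,done,stop}  (offer→select)
        • ack:
          send[Bool] = recv[Bool]
            select{stop,retry,data} = offer{stop,retry,data}  (select→offer)
              • stop:
                send[Bool] = recv[Bool]
                  select{done,more} = offer{done,more}  (select→offer)
                    • done:
                      end ↦ end
                    • more:
                      Y ↦ Y
              • retry:
                send[Str] = recv[Str]
                  select{stop,err} = offer{stop,err}  (select→offer)
                    • stop:
                      Y ↦ Y
                    • err:
                      end ↦ end
              • data:
                send[Int] = recv[Int]
                  recv[Int] = send[Int]
                    Y ↦ Y
        • done:
          recv[Unit] = send[Unit]
            recv[Bool] = send[Bool]
              offer{done,retry,data} = select{done,retry,data}  (offer→select)
                • done:
                  send[Bool] = recv[Bool]
                    end ↦ end
                • retry:
                  select{ok,done,data} = offer{ok,done,data}  (select→offer)
                    • ok:
                      Y ↦ Y
                    • done:
                      end ↦ end
                    • data:
                      Y ↦ Y
                • data:
                  select{stop,ok} = offer{stop,ok}  (select→offer)
                    • stop:
                      Y ↦ Y
                    • ok:
                      Y ↦ Y
        • stop:
          select{err,retry,ack} = offer{err,retry,ack}  (select→offer)
            • err:
              recv[Int] = send[Int]
                send[Int] = recv[Int]
                  send[Int] = recv[Int]
                    Y ↦ Y
            • retry:
              select{done,ack} = offer{done,ack}  (select→offer)
                • done:
                  send[Int] = recv[Int]
                    offer{more,err} = select{more,err}  (offer→select)
                      • more:
                        Y ↦ Y
                      • err:
                        end ↦ end
                • ack:
                  recv[Str] = send[Str]
                    recv[Str] = send[Str]
                      end ↦ end
            • ack:
              offer{err,done,stop} = select{err,done,stop}  (offer→select)
                • err:
                  send[Str] = recv[Str]
                    select{ack,data} = offer{ack,data}  (select→offer)
                      • ack:
                        end ↦ end
                      • data:
                        end ↦ end
                • done:
                  send[Int] = recv[Int]
                    send[Str] = recv[Str]
                      Y ↦ Y
                • stop:
                  select{stop,ok} = offer{stop,ok}  (select→offer)
                    • stop:
                      select{stop,retry,done} = offer{stop,retry,done}  (select→offer)
                        • stop:
                          Y ↦ Y
                        • retry:
                          end ↦ end
                        • done:
                          Y ↦ Y
                    • ok:
                      offer{more,ack,done} = select{more,ack,done}  (offer→select)
                        • more:
                          Y ↦ Y
                        • ack:
                          Y ↦ Y
                        • done:
                          end ↦ end

send[Int].send[Bool].μY.select{ack: recv[Bool].offer{stop: recv[Bool].offer{done: end, more: Y}, retry: recv[Str].offer{stop: Y, err: end}, data: recv[Int].send[Int].Y}, done: send[Unit].send[Bool].select{done: recv[Bool].end, retry: offer{ok: Y, done: end, data: Y}, data: offer{stop: Y, ok: Y}}, stop: offer{err: send[Int].recv[Int].recv[Int].Y, retry: offer{done: recv[Int].select{more: Y, err: end}, ack: send[Str].send[Str].end}, ack: select{err: recv[Str].offer{ack: end, data: end}, done: recv[Int].recv[Str].Y, stop: offer{stop: offer{stop: Y, retry: end, done: Y}, ok: select{more: Y, ack: Y, done: end}}}}}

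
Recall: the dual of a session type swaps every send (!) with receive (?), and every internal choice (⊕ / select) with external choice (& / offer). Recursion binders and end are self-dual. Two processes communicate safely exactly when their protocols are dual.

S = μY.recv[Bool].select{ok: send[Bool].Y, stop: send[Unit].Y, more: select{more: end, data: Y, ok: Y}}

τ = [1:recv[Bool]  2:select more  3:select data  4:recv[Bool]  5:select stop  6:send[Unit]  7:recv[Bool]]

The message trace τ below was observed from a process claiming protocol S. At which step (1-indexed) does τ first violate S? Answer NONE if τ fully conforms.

NONE

step 1: recv[Bool]  ✓  now at select{ok: send[Bool].μY.…, stop: send[Unit].μY.…, more: select{more: end, data: μY.…, ok: μY.…}}
step 2: select more  ✓  now at select{more: end, data: μY.…, ok: μY.…}
step 3: select data  ✓  now at μY.…
step 4: recv[Bool]  ✓  now at select{ok: send[Bool].μY.…, stop: send[Unit].μY.…, more: select{more: end, data: μY.…, ok: μY.…}}
step 5: select stop  ✓  now at send[Unit].μY.…
step 6: send[Unit]  ✓  now at μY.…
step 7: recv[Bool]  ✓  now at select{ok: send[Bool].μY.…, stop: send[Unit].μY.…, more: select{more: end, data: μY.…, ok: μY.…}}
all 7 steps conform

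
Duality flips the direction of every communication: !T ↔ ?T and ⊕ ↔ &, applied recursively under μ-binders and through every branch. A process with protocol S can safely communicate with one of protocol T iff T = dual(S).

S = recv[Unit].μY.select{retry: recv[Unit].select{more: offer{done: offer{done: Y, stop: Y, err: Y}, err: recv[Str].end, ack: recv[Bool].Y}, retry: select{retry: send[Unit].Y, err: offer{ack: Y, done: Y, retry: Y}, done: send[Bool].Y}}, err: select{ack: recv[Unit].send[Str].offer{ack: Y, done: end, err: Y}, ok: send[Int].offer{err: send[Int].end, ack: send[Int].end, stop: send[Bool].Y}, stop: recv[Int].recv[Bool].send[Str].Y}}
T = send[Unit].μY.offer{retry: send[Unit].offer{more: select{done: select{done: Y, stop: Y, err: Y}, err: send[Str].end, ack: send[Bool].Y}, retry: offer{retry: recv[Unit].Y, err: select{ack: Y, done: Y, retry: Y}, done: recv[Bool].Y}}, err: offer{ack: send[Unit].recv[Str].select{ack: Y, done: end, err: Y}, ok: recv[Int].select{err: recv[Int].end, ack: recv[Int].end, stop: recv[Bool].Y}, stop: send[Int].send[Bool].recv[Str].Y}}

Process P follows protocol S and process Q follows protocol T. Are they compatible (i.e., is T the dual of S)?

YES

recv[Unit] ‖ send[Unit]  ✓
  μY ‖ μY  ✓ (μ self-dual)
    select{retry,err} ‖ offer{retry,err}  ✓ labels match
      case retry:
        recv[Unit] ‖ send[Unit]  ✓
          select{more,retry} ‖ offer{more,retry}  ✓ labels match
            case more:
              offer{done,err,ack} ‖ select{done,err,ack}  ✓ labels match
                case done:
                  offer{done,stop,err} ‖ select{done,stop,err}  ✓ labels match
                    case done:
                      Y ‖ Y  ✓
                    case stop:
                      Y ‖ Y  ✓
                    case err:
                      Y ‖ Y  ✓
                case err:
                  recv[Str] ‖ send[Str]  ✓
                    end ‖ end  ✓
                case ack:
                  recv[Bool] ‖ send[Bool]  ✓
                    Y ‖ Y  ✓
            case retry:
              select{retry,err,done} ‖ offer{retry,err,done}  ✓ labels match
                case retry:
                  send[Unit] ‖ recv[Unit]  ✓
                    Y ‖ Y  ✓
                case err:
                  offer{ack,done,retry} ‖ select{ack,done,retry}  ✓ labels match
                    case ack:
                      Y ‖ Y  ✓
                    case done:
                      Y ‖ Y  ✓
                    case retry:
                      Y ‖ Y  ✓
                case done:
                  send[Bool] ‖ recv[Bool]  ✓
                    Y ‖ Y  ✓
      case err:
        select{ack,ok,stop} ‖ offer{ack,ok,stop}  ✓ labels match
          case ack:
            recv[Unit] ‖ send[Unit]  ✓
              send[Str] ‖ recv[Str]  ✓
                offer{ack,done,err} ‖ select{ack,done,err}  ✓ labels match
                  case ack:
                    Y ‖ Y  ✓
                  case done:
                    end ‖ end  ✓
                  case err:
                    Y ‖ Y  ✓
          case ok:
            send[Int] ‖ recv[Int]  ✓
              offer{err,ack,stop} ‖ select{err,ack,stop}  ✓ labels match
                case err:
                  send[Int] ‖ recv[Int]  ✓
                    end ‖ end  ✓
                case ack:
                  send[Int] ‖ recv[Int]  ✓
                    end ‖ end  ✓
                case stop:
                  send[Bool] ‖ recv[Bool]  ✓
                    Y ‖ Y  ✓
          case stop:
            recv[Int] ‖ send[Int]  ✓
              recv[Bool] ‖ send[Bool]  ✓
                send[Str] ‖ recv[Str]  ✓
                  Y ‖ Y  ✓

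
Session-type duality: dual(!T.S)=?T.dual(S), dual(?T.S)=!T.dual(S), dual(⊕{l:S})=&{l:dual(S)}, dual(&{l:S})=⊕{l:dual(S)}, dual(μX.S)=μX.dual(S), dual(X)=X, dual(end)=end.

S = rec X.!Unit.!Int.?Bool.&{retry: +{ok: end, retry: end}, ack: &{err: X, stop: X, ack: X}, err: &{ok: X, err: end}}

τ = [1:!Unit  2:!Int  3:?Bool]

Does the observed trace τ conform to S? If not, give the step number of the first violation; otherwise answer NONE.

NONE

[1] !Unit  ok  cont: !Int.?Bool.&{retry: +{ok: end, retry: end}, ack: &{err: rec X.…, stop: rec X.…, ack: rec X.…}, err: &{ok: rec X.…, err: end}}
[2] !Int  ok  cont: ?Bool.&{retry: +{ok: end, retry: end}, ack: &{err: rec X.…, stop: rec X.…, ack: rec X.…}, err: &{ok: rec X.…, err: end}}
[3] ?Bool  ok  cont: &{retry: +{ok: end, retry: end}, ack: &{err: rec X.…, stop: rec X.…, ack: rec X.…}, err: &{ok: rec X.…, err: end}}
trace exhausted — no violation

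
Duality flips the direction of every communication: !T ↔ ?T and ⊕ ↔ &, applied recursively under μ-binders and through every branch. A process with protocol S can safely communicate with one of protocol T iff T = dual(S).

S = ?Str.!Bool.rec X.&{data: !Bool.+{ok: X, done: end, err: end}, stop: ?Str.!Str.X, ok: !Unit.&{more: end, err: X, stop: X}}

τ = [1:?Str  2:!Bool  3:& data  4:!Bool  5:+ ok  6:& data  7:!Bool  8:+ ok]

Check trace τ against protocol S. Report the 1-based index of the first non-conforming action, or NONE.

step 1: ?Str  match  now at !Bool.rec X.…
step 2: !Bool  match  now at rec X.…
step 3: & data  match  now at !Bool.+{ok: rec X.…, done: end, err: end}
step 4: !Bool  match  now at +{ok: rec X.…, done: end, err: end}
step 5: + ok  match  now at rec X.…
step 6: & data  match  now at !Bool.+{ok: rec X.…, done: end, err: end}
step 7: !Bool  match  now at +{ok: rec X.…, done: end, err: end}
step 8: + ok  match  now at rec X.…
trace exhausted — no violation

NONE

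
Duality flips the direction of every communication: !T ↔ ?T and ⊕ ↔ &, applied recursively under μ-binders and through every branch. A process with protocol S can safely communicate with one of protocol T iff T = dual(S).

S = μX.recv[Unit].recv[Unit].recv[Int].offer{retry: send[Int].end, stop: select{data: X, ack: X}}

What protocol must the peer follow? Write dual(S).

μX → μX  (μ self-dual)
  recv[Unit] → send[Unit]
    recv[Unit] → send[Unit]
      recv[Int] → send[Int]
        offer{retry,stop} → select{retry,stop}  (external→internal)
          [retry]
            send[Int] → recv[Int]
              end self-dual
          [stop]
            select{data,ack} → offer{data,ack}  (internal→external)
              [data]
                X self-dual
              [ack]
                X self-dual

μX.send[Unit].send[Unit].send[Int].select{retry: recv[Int].end, stop: offer{data: X, ack: X}}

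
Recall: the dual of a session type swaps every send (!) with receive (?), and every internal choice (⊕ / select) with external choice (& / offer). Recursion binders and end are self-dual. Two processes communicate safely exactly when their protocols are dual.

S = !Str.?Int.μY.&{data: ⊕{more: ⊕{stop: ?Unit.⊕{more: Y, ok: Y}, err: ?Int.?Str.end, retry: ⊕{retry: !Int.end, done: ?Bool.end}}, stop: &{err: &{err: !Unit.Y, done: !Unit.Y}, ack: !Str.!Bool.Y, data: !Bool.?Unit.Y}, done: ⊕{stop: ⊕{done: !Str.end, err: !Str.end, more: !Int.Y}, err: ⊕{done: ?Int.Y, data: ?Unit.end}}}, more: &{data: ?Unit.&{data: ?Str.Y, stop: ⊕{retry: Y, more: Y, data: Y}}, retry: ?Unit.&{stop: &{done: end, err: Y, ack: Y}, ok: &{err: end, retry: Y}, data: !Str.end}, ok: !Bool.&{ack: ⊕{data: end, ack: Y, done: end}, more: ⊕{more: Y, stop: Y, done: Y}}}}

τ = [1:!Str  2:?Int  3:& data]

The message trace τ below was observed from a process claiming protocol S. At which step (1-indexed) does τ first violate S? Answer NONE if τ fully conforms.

[1] !Str  ✓  now at ?Int.μY.…
[2] ?Int  ✓  now at μY.…
[3] & data  ✓  now at ⊕{more: ⊕{stop: ?Unit.⊕{more: μY.…, ok: μY.…}, err: ?Int.?Str.end, retry: ⊕{retry: !Int.end, done: ?Bool.end}}, stop: &{err: &{err: !Unit.μY.…, done: !Unit.μY.…}, ack: !Str.!Bool.μY.…, data: !Bool.?Unit.μY.…}, done: ⊕{stop: ⊕{done: !Str.end, err: !Str.end, more: !Int.μY.…}, err: ⊕{done: ?Int.μY.…, data: ?Unit.end}}}
all 3 steps conform

NONE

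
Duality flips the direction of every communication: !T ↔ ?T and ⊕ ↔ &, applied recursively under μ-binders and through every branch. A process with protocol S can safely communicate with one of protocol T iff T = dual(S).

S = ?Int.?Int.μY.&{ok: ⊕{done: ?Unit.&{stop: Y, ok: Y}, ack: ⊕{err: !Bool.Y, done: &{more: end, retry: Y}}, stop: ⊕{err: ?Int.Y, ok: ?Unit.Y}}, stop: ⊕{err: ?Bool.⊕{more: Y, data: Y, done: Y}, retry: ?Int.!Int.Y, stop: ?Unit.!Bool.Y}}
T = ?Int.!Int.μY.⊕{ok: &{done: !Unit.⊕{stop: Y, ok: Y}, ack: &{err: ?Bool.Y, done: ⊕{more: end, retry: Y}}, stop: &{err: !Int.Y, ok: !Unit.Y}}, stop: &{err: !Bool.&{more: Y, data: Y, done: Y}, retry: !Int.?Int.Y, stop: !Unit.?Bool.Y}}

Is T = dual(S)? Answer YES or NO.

?Int vs ?Int  ✗ same direction on both sides — not dual

NO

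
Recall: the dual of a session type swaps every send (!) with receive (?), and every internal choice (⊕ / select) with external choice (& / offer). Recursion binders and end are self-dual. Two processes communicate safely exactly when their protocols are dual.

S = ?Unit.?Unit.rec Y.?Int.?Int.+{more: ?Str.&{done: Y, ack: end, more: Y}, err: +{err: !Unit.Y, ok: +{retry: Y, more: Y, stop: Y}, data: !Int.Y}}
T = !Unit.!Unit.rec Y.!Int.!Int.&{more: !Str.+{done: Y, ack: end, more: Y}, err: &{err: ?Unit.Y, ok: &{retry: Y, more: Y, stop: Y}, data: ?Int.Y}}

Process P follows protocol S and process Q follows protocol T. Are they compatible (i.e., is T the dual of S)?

?Unit vs !Unit  ok
  ?Unit vs !Unit  ok
    rec Y vs rec Y  ok (rec unchanged)
      ?Int vs !Int  ok
        ?Int vs !Int  ok
          +{more,err} vs &{more,err}  ok same labels
            [more]
              ?Str vs !Str  ok
                &{done,ack,more} vs +{done,ack,more}  ok same labels
                  [done]
                    Y vs Y  ok
                  [ack]
                    end vs end  ok
                  [more]
                    Y vs Y  ok
            [err]
              +{err,ok,data} vs &{err,ok,data}  ok same labels
                [err]
                  !Unit vs ?Unit  ok
                    Y vs Y  ok
                [ok]
                  +{retry,more,stop} vs &{retry,more,stop}  ok same labels
                    [retry]
                      Y vs Y  ok
                    [more]
                      Y vs Y  ok
                    [stop]
                      Y vs Y  ok
                [data]
                  !Int vs ?Int  ok
                    Y vs Y  ok

YES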